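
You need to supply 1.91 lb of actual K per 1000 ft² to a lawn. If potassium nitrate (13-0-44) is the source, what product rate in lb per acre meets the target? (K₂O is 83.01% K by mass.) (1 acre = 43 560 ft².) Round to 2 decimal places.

As K₂O: 1.91 / 0.8301 = 2.30093 lb per 1000 ft².
Product per 1000 ft² = 2.30093 / 44% = 5.22938 lb.
Convert to per acre: 5.22938 × 43.56 = 227.792 lb.

227.79 lb of product per acre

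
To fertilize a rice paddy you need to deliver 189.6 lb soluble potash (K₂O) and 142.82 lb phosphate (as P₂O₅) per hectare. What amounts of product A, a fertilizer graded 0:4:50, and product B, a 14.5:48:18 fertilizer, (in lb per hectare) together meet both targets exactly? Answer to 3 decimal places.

Let a = lb of product A, b = lb of product B (per hectare).
K₂O: 0.5·a + 0.18·b = 189.6
P₂O₅: 0.04·a + 0.48·b = 142.82
From row1: a = (189.6 − 0.18·b) / 0.5.
Into row2: 0.04·(189.6 − 0.18·b)/0.5 + 0.48·b = 142.82 → b = 274.1667, a = 280.5.

280.500 lb product A, 274.167 lb product B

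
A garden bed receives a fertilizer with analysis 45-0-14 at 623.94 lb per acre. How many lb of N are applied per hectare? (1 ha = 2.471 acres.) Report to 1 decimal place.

693.8 lb N per hectare

nitrogen per acre = 623.94 × 45% = 280.773 lb.
Convert to per hectare: 280.773 × 2.471 = 693.79 lb.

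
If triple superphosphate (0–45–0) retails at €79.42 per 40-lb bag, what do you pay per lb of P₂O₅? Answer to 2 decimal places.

P₂O₅ in bag = 40 × 45% = 18 lb.
Cost per lb P₂O₅ = €79.42 / 18 = €4.4122.

€4.41 per lb P₂O₅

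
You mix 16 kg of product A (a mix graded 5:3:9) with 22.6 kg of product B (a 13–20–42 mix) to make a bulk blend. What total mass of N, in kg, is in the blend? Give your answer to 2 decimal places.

3.74 kg N

N mass = 5%×16 + 13%×22.6 = 3.738 kg.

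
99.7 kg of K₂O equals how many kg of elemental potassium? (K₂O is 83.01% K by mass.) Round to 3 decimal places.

K = 99.7 × 0.8301 = 82.76097 kg.

82.761 kg K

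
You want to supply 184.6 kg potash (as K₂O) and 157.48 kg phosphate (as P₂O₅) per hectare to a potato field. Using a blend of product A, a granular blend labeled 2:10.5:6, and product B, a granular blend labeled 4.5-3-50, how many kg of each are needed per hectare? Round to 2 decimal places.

Let a = kg of product A, b = kg of product B (per hectare).
K₂O: 0.06·a + 0.5·b = 184.6
P₂O₅: 0.105·a + 0.03·b = 157.48
Eliminate b: (row1) − 0.5/0.03·(row2) → -1.69·a = -2440.07, so a = 1443.826.
Then b = (157.48 − 0.105·1443.826) / 0.03 = 195.941.

1443.83 kg product A, 195.94 kg product B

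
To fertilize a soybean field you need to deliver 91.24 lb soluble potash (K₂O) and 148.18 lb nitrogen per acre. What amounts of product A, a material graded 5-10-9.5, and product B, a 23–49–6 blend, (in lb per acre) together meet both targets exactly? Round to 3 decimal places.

Per-acre balance (a = product A, b = product B):
K₂O: 0.095·a + 0.06·b = 91.24
N: 0.05·a + 0.23·b = 148.18
Eliminate b: (row1) − 0.06/0.23·(row2) → 0.0819565·a = 52.5843, so a = 641.6127.
Then b = (148.18 − 0.05·641.6127) / 0.23 = 504.7798.

641.613 lb product A, 504.780 lb product B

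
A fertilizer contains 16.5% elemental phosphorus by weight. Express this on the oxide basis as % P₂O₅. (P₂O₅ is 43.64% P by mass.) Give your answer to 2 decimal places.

%P₂O₅ = 16.5 / 0.4364 = 37.8093%.

37.81% P₂O₅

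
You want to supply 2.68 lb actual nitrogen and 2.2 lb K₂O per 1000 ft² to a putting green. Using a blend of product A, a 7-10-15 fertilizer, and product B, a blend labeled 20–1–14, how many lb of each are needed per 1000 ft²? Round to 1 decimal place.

3.2 lb product A, 12.3 lb product B

Per-1000 ft² balance (a = product A, b = product B):
N: 0.07·a + 0.2·b = 2.68
K₂O: 0.15·a + 0.14·b = 2.2
Eliminate b: (row1) − 0.2/0.14·(row2) → -0.144286·a = -0.462857, so a = 3.20792.
Then b = (2.2 − 0.15·3.20792) / 0.14 = 12.2772.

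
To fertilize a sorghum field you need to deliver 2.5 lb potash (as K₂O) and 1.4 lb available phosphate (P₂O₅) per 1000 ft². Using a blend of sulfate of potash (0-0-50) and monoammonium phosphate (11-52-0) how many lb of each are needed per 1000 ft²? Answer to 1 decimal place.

Let a = lb of sulfate of potash, b = lb of monoammonium phosphate (per 1000 ft²).
K₂O: 0.5·a + 0·b = 2.5
P₂O₅: 0·a + 0.52·b = 1.4
Solving simultaneously: a = 5, b = 2.69231.

5.0 lb sulfate of potash, 2.7 lb monoammonium phosphate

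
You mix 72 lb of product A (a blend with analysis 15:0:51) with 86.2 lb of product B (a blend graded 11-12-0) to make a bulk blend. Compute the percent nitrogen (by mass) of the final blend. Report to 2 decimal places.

12.82% N

Total mass = 72 + 86.2 = 158.2 lb.
N mass = 15%×72 + 11%×86.2 = 20.282 lb.
% N = 20.282 / 158.2 = 12.8205%.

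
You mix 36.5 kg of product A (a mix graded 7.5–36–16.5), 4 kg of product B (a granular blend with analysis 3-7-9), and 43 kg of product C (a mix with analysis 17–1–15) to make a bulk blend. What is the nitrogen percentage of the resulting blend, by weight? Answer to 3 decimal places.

Total mass = 36.5 + 4 + 43 = 83.5 kg.
N mass = 7.5%×36.5 + 3%×4 + 17%×43 = 10.1675 kg.
% N = 10.1675 / 83.5 = 12.1766%.

12.177% N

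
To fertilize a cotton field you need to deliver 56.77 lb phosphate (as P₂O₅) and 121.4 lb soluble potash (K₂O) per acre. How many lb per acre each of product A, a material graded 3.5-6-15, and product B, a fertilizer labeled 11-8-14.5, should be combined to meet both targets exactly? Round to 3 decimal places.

448.591 lb product A, 373.182 lb product B

Let a = lb of product A, b = lb of product B (per acre).
P₂O₅: 0.06·a + 0.08·b = 56.77
K₂O: 0.15·a + 0.145·b = 121.4
From row1: a = (56.77 − 0.08·b) / 0.06.
Into row2: 0.15·(56.77 − 0.08·b)/0.06 + 0.145·b = 121.4 → b = 373.1818, a = 448.5909.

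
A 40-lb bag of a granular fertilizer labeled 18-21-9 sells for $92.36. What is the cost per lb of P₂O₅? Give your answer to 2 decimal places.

P₂O₅ in bag = 40 × 21% = 8.4 lb.
Cost per lb P₂O₅ = $92.36 / 8.4 = $10.9952.

$11.00 per lb P₂O₅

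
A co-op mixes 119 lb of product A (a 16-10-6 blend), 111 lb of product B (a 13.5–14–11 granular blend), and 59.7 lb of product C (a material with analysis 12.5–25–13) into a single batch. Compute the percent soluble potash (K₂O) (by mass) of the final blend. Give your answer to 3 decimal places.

Total mass = 119 + 111 + 59.7 = 289.7 lb.
K₂O mass = 6%×119 + 11%×111 + 13%×59.7 = 27.111 lb.
% K₂O = 27.111 / 289.7 = 9.3583%.

9.358% K₂O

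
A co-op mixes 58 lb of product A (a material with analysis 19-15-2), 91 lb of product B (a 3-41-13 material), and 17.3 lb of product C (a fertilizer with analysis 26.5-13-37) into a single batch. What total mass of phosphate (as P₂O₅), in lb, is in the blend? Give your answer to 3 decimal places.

P₂O₅ mass = 15%×58 + 41%×91 + 13%×17.3 = 48.259 lb.

48.259 lb P₂O₅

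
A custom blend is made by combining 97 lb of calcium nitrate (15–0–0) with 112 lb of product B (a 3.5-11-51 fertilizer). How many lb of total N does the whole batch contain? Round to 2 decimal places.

18.47 lb N

N mass = 15%×97 + 3.5%×112 = 18.47 lb.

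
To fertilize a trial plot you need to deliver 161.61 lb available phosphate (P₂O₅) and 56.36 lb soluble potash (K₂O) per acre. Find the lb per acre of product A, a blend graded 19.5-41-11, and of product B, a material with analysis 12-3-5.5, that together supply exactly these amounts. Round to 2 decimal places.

373.91 lb product A, 276.91 lb product B

With a, b = lb per acre of product A and product B:
P₂O₅: 0.41·a + 0.03·b = 161.61
K₂O: 0.11·a + 0.055·b = 56.36
Eliminate b: (row1) − 0.03/0.055·(row2) → 0.35·a = 130.868, so a = 373.909.
Then b = (56.36 − 0.11·373.909) / 0.055 = 276.909.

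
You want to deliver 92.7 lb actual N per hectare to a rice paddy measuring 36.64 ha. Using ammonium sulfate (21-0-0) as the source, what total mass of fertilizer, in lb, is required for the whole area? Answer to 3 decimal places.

Product per hectare = 92.7 / 21% = 441.429 lb.
Total product = 441.429 × 36.64 = 16173.9429 lb.

16173.943 lb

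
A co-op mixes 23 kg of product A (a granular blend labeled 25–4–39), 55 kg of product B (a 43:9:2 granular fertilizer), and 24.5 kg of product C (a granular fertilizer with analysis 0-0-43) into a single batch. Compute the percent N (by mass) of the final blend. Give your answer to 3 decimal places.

Total mass = 23 + 55 + 24.5 = 102.5 kg.
N mass = 25%×23 + 43%×55 + 0%×24.5 = 29.4 kg.
% N = 29.4 / 102.5 = 28.6829%.

28.683% N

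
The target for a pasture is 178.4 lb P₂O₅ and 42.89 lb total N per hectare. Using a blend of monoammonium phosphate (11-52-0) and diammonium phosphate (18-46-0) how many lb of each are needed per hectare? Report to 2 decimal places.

Per-hectare balance (a = monoammonium phosphate, b = diammonium phosphate):
P₂O₅: 0.52·a + 0.46·b = 178.4
N: 0.11·a + 0.18·b = 42.89
Eliminate a: (row1) − 0.52/0.11·(row2) → -0.390909·b = -24.3527, so b = 62.2977.
Back-substitute: a = (178.4 − 0.46·62.2977) / 0.52 = 287.967.

287.97 lb monoammonium phosphate, 62.30 lb diammonium phosphate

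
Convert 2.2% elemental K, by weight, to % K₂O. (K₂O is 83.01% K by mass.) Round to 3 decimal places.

%K₂O = 2.2 / 0.8301 = 2.65028%.

2.650% K₂O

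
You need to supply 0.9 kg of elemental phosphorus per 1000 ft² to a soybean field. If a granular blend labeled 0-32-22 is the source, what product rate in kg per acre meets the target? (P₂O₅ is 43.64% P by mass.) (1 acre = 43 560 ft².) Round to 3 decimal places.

As P₂O₅: 0.9 / 0.4364 = 2.06233 kg per 1000 ft².
Product per 1000 ft² = 2.06233 / 32% = 6.44478 kg.
Convert to per acre: 6.44478 × 43.56 = 280.7344 kg.

280.734 kg of product per acre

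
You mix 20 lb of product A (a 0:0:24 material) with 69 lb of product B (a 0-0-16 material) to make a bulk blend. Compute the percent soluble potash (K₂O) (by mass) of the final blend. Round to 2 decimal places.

Total mass = 20 + 69 = 89 lb.
K₂O mass = 24%×20 + 16%×69 = 15.84 lb.
% K₂O = 15.84 / 89 = 17.7978%.

17.80% K₂O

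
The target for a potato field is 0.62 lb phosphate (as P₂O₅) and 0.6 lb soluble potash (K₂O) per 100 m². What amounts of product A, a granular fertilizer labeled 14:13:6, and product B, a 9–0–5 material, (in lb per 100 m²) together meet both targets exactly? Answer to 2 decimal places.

Per-100 m² balance (a = product A, b = product B):
P₂O₅: 0.13·a + 0·b = 0.62
K₂O: 0.06·a + 0.05·b = 0.6
Eliminate a: (row1) − 0.13/0.06·(row2) → -0.108333·b = -0.68, so b = 6.27692.
Back-substitute: a = (0.62 − 0·6.27692) / 0.13 = 4.76923.

4.77 lb product A, 6.28 lb product B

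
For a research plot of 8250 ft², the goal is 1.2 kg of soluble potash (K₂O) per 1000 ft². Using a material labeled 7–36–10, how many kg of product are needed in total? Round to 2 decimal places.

99.00 kg

Product per 1000 ft² = 1.2 / 10% = 12 kg.
Total product = 12 × 8250 / 1000 = 99 kg.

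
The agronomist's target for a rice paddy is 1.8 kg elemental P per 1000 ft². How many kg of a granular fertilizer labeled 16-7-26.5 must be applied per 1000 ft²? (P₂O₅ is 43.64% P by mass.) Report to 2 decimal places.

As P₂O₅: 1.8 / 0.4364 = 4.12466 kg per 1000 ft².
Product per 1000 ft² = 4.12466 / 7% = 58.9237 kg.

58.92 kg of product per thousand sq ft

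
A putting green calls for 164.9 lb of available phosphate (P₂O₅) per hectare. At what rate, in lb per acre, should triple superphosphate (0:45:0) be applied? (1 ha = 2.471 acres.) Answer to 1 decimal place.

Product per hectare = 164.9 / 45% = 366.444 lb.
Convert to per acre: 366.444 × 0.404694 = 148.298 lb.

148.3 lb of product per acre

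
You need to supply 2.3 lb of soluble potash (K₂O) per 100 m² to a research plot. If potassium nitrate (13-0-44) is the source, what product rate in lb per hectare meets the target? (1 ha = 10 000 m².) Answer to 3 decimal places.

Product per 100 m² = 2.3 / 44% = 5.22727 lb.
Convert to per hectare: 5.22727 × 100 = 522.7273 lb.

522.727 lb of product per hectare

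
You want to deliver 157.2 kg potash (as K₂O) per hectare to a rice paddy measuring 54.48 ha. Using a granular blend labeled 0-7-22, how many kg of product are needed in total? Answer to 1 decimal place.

Product per hectare = 157.2 / 22% = 714.545 kg.
Total product = 714.545 × 54.48 = 38928.44 kg.

38928.4 kg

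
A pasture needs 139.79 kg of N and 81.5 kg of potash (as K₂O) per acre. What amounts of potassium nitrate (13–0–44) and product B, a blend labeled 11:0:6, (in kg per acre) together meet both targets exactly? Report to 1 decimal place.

14.2 kg potassium nitrate, 1254.0 kg product B

Per-acre balance (a = potassium nitrate, b = product B):
N: 0.13·a + 0.11·b = 139.79
K₂O: 0.44·a + 0.06·b = 81.5
Eliminate b: (row1) − 0.11/0.06·(row2) → -0.676667·a = -9.62667, so a = 14.2266.
Then b = (81.5 − 0.44·14.2266) / 0.06 = 1254.005.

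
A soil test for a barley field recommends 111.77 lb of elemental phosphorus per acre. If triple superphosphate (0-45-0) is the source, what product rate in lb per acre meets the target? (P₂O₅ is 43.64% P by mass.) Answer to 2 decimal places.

As P₂O₅: 111.77 / 0.4364 = 256.118 lb per acre.
Product per acre = 256.118 / 45% = 569.152 lb.

569.15 lb of product per acre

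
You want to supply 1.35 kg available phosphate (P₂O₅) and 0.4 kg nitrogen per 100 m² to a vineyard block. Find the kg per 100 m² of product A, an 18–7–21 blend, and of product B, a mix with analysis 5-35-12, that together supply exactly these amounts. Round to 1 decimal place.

Per-100 m² balance (a = product A, b = product B):
P₂O₅: 0.07·a + 0.35·b = 1.35
N: 0.18·a + 0.05·b = 0.4
Eliminate b: (row1) − 0.35/0.05·(row2) → -1.19·a = -1.45, so a = 1.21849.
Then b = (0.4 − 0.18·1.21849) / 0.05 = 3.61345.

1.2 kg product A, 3.6 kg product B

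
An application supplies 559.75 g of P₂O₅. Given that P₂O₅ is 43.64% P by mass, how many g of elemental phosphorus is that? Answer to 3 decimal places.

244.275 g P

P = 559.75 × 0.4364 = 244.2749 g.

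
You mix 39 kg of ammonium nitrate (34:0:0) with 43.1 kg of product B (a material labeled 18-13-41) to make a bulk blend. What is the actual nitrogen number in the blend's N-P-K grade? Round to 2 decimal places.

Total mass = 39 + 43.1 = 82.1 kg.
N mass = 34%×39 + 18%×43.1 = 21.018 kg.
% N = 21.018 / 82.1 = 25.6005%.

25.60% N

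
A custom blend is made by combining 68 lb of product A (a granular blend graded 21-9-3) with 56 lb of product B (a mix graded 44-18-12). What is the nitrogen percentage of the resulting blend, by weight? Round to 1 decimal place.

31.4% N

Total mass = 68 + 56 = 124 lb.
N mass = 21%×68 + 44%×56 = 38.92 lb.
% N = 38.92 / 124 = 31.3871%.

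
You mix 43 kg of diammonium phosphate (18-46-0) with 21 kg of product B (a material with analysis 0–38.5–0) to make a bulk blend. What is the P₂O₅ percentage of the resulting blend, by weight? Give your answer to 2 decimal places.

Total mass = 43 + 21 = 64 kg.
P₂O₅ mass = 46%×43 + 38.5%×21 = 27.865 kg.
% P₂O₅ = 27.865 / 64 = 43.5391%.

43.54% P₂O₅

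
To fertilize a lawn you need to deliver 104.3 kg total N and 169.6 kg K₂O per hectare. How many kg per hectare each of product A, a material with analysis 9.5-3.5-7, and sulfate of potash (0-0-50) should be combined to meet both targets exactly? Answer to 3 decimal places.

1097.895 kg product A, 185.495 kg sulfate of potash

With a, b = kg per hectare of product A and sulfate of potash:
N: 0.095·a + 0·b = 104.3
K₂O: 0.07·a + 0.5·b = 169.6
Solving simultaneously: a = 1097.8947, b = 185.4947.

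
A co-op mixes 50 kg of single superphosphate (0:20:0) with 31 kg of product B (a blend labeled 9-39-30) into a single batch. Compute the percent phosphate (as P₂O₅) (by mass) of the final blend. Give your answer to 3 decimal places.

Total mass = 50 + 31 = 81 kg.
P₂O₅ mass = 20%×50 + 39%×31 = 22.09 kg.
% P₂O₅ = 22.09 / 81 = 27.2716%.

27.272% P₂O₅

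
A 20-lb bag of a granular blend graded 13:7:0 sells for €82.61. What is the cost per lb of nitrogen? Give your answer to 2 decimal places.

€31.77 per lb N

N in bag = 20 × 13% = 2.6 lb.
Cost per lb N = €82.61 / 2.6 = €31.7731.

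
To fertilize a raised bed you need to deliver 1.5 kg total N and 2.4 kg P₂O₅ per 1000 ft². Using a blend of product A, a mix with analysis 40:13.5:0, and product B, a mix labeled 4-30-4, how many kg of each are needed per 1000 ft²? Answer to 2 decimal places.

3.09 kg product A, 6.61 kg product B

With a, b = kg per 1000 ft² of product A and product B:
N: 0.4·a + 0.04·b = 1.5
P₂O₅: 0.135·a + 0.3·b = 2.4
Eliminate a: (row1) − 0.4/0.135·(row2) → -0.848889·b = -5.61111, so b = 6.60995.
Back-substitute: a = (1.5 − 0.04·6.60995) / 0.4 = 3.08901.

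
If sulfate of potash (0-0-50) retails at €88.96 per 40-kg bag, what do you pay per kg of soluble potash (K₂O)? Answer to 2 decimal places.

€4.45 per kg K₂O

K₂O in bag = 40 × 50% = 20 kg.
Cost per kg K₂O = €88.96 / 20 = €4.4480.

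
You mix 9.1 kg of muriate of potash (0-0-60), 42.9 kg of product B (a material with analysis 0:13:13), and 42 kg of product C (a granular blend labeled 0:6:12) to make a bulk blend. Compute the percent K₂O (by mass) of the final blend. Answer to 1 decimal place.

Total mass = 9.1 + 42.9 + 42 = 94 kg.
K₂O mass = 60%×9.1 + 13%×42.9 + 12%×42 = 16.077 kg.
% K₂O = 16.077 / 94 = 17.1032%.

17.1% K₂O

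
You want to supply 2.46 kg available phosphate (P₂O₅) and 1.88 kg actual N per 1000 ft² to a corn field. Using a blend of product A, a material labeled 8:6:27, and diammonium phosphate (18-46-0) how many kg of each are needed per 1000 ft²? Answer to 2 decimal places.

With a, b = kg per 1000 ft² of product A and diammonium phosphate:
P₂O₅: 0.06·a + 0.46·b = 2.46
N: 0.08·a + 0.18·b = 1.88
Eliminate b: (row1) − 0.46/0.18·(row2) → -0.144444·a = -2.34444, so a = 16.2308.
Then b = (1.88 − 0.08·16.2308) / 0.18 = 3.23077.

16.23 kg product A, 3.23 kg diammonium phosphate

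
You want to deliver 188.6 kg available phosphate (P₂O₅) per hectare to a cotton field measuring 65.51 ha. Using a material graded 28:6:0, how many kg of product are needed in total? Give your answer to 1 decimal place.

205919.8 kg

Product per hectare = 188.6 / 6% = 3143.33 kg.
Total product = 3143.33 × 65.51 = 205919.77 kg.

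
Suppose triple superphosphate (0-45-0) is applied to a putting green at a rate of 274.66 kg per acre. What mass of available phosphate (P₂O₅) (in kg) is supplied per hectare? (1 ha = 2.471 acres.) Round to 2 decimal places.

P₂O₅ per acre = 274.66 × 45% = 123.597 kg.
Convert to per hectare: 123.597 × 2.471 = 305.408 kg.

305.41 kg P₂O₅ per hectare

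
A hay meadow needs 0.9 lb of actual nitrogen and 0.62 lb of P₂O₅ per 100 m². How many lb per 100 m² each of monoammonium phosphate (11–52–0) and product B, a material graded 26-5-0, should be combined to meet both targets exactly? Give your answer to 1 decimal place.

0.9 lb monoammonium phosphate, 3.1 lb product B

Let a = lb of monoammonium phosphate, b = lb of product B (per 100 m²).
N: 0.11·a + 0.26·b = 0.9
P₂O₅: 0.52·a + 0.05·b = 0.62
Solving simultaneously: a = 0.895914, b = 3.0825.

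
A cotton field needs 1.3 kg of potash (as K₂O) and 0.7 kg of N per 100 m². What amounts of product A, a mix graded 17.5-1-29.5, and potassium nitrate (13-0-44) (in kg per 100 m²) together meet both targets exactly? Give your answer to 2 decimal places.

Let a = kg of product A, b = kg of potassium nitrate (per 100 m²).
K₂O: 0.295·a + 0.44·b = 1.3
N: 0.175·a + 0.13·b = 0.7
From row1: a = (1.3 − 0.44·b) / 0.295.
Into row2: 0.175·(1.3 − 0.44·b)/0.295 + 0.13·b = 0.7 → b = 0.543338, a = 3.59638.

3.60 kg product A, 0.54 kg potassium nitrate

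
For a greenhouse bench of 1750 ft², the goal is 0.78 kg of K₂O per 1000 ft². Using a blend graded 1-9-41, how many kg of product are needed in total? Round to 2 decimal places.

Product per 1000 ft² = 0.78 / 41% = 1.90244 kg.
Total product = 1.90244 × 1750 / 1000 = 3.32927 kg.

3.33 kg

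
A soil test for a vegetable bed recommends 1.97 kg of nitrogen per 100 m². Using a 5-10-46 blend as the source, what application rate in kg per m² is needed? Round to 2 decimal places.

Product per 100 m² = 1.97 / 5% = 39.4 kg.
Convert to per m²: 39.4 × 0.01 = 0.394 kg.

0.39 kg of product per sq m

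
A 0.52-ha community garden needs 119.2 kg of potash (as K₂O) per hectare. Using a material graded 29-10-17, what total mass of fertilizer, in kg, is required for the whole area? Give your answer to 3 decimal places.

Product per hectare = 119.2 / 17% = 701.176 kg.
Total product = 701.176 × 0.52 = 364.6118 kg.

364.612 kg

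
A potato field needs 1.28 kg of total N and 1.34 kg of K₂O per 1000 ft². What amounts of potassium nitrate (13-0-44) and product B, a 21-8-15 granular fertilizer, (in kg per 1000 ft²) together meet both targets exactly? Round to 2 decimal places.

1.23 kg potassium nitrate, 5.34 kg product B

Let a = kg of potassium nitrate, b = kg of product B (per 1000 ft²).
N: 0.13·a + 0.21·b = 1.28
K₂O: 0.44·a + 0.15·b = 1.34
Solving simultaneously: a = 1.22634, b = 5.33608.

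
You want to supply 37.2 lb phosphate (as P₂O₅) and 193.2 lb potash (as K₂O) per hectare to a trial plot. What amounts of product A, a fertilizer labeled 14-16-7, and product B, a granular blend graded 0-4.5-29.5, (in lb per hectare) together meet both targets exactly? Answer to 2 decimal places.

51.76 lb product A, 642.63 lb product B

Per-hectare balance (a = product A, b = product B):
P₂O₅: 0.16·a + 0.045·b = 37.2
K₂O: 0.07·a + 0.295·b = 193.2
Eliminate a: (row1) − 0.16/0.07·(row2) → -0.629286·b = -404.4, so b = 642.633.
Back-substitute: a = (37.2 − 0.045·642.633) / 0.16 = 51.7594.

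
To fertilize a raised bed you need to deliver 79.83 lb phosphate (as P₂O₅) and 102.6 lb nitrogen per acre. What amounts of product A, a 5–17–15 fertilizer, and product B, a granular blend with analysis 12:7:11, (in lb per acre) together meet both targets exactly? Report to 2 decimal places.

141.87 lb product A, 795.89 lb product B

Let a = lb of product A, b = lb of product B (per acre).
P₂O₅: 0.17·a + 0.07·b = 79.83
N: 0.05·a + 0.12·b = 102.6
Eliminate b: (row1) − 0.07/0.12·(row2) → 0.140833·a = 19.98, so a = 141.8698.
Then b = (102.6 − 0.05·141.8698) / 0.12 = 795.888.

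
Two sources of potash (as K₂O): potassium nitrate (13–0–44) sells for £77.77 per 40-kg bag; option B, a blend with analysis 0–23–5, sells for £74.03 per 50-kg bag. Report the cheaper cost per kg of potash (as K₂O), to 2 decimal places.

£4.42 per kg K₂O (potassium nitrate)

potassium nitrate: K₂O per bag = 40 × 44% = 17.6 kg; cost = 77.77 / 17.6 = £4.4187/kg K₂O.
option B: K₂O per bag = 50 × 5% = 2.5 kg; cost = 74.03 / 2.5 = £29.6120/kg K₂O.
potassium nitrate is cheaper.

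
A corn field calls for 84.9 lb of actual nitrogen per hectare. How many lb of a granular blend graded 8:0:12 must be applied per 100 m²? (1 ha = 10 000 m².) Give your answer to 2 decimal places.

Product per hectare = 84.9 / 8% = 1061.25 lb.
Convert to per 100 m²: 1061.25 × 0.01 = 10.6125 lb.

10.61 lb of product per hundred sq m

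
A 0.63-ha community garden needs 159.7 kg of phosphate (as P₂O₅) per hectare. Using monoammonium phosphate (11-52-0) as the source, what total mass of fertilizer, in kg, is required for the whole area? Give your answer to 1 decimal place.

193.5 kg

Product per hectare = 159.7 / 52% = 307.115 kg.
Total product = 307.115 × 0.63 = 193.483 kg.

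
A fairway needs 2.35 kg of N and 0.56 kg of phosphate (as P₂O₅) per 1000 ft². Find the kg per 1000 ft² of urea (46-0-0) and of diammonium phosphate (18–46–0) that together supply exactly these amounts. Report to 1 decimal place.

4.6 kg urea, 1.2 kg diammonium phosphate

With a, b = kg per 1000 ft² of urea and diammonium phosphate:
N: 0.46·a + 0.18·b = 2.35
P₂O₅: 0·a + 0.46·b = 0.56
Solving simultaneously: a = 4.63233, b = 1.21739.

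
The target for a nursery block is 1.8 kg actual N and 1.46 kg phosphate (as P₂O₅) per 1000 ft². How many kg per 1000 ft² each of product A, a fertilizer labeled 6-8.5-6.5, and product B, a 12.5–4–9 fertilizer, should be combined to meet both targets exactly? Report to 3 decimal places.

13.435 kg product A, 7.951 kg product B

Let a = kg of product A, b = kg of product B (per 1000 ft²).
N: 0.06·a + 0.125·b = 1.8
P₂O₅: 0.085·a + 0.04·b = 1.46
Eliminate b: (row1) − 0.125/0.04·(row2) → -0.205625·a = -2.7625, so a = 13.4347.
Then b = (1.46 − 0.085·13.4347) / 0.04 = 7.95137.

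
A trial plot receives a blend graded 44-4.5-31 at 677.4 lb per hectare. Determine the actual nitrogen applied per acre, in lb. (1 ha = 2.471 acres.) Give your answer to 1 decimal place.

120.6 lb N per acre

nitrogen per hectare = 677.4 × 44% = 298.056 lb.
Convert to per acre: 298.056 × 0.404694 = 120.622 lb.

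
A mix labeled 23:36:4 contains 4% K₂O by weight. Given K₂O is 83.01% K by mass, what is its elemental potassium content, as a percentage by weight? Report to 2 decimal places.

%K = 4 × 0.8301 = 3.3204%.

3.32% K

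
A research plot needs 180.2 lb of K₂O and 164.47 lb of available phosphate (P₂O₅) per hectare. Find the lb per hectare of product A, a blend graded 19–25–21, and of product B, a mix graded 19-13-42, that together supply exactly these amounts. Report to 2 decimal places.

587.53 lb product A, 135.28 lb product B

Per-hectare balance (a = product A, b = product B):
K₂O: 0.21·a + 0.42·b = 180.2
P₂O₅: 0.25·a + 0.13·b = 164.47
Eliminate a: (row1) − 0.21/0.25·(row2) → 0.3108·b = 42.0452, so b = 135.281.
Back-substitute: a = (180.2 − 0.42·135.281) / 0.21 = 587.534.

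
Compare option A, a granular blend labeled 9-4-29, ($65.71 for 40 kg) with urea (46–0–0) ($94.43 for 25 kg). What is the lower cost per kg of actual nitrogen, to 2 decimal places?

option A: N per bag = 40 × 9% = 3.6 kg; cost = 65.71 / 3.6 = $18.2528/kg N.
urea: N per bag = 25 × 46% = 11.5 kg; cost = 94.43 / 11.5 = $8.2113/kg N.
urea is cheaper.

$8.21 per kg N (urea)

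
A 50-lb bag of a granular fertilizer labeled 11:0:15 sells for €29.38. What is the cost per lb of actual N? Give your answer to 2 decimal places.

€5.34 per lb N

N in bag = 50 × 11% = 5.5 lb.
Cost per lb N = €29.38 / 5.5 = €5.3418.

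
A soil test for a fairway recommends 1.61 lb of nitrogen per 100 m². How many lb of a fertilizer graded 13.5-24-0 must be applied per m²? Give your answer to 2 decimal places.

Product per 100 m² = 1.61 / 13.5% = 11.9259 lb.
Convert to per m²: 11.9259 × 0.01 = 0.119259 lb.

0.12 lb of product per sq m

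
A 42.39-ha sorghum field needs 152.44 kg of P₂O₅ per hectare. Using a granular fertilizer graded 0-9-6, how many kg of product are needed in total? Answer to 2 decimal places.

71799.24 kg

Product per hectare = 152.44 / 9% = 1693.78 kg.
Total product = 1693.78 × 42.39 = 71799.24 kg.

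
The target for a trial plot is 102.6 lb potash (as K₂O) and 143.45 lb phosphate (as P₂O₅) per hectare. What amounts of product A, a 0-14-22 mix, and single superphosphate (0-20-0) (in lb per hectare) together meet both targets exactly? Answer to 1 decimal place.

466.4 lb product A, 390.8 lb single superphosphate

With a, b = lb per hectare of product A and single superphosphate:
K₂O: 0.22·a + 0·b = 102.6
P₂O₅: 0.14·a + 0.2·b = 143.45
Solving simultaneously: a = 466.364, b = 390.795.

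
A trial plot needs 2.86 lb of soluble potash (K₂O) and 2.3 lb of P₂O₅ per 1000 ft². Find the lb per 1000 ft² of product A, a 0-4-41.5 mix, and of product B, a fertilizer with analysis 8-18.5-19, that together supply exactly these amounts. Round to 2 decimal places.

With a, b = lb per 1000 ft² of product A and product B:
K₂O: 0.415·a + 0.19·b = 2.86
P₂O₅: 0.04·a + 0.185·b = 2.3
Eliminate a: (row1) − 0.415/0.04·(row2) → -1.72938·b = -21.0025, so b = 12.1446.
Back-substitute: a = (2.86 − 0.19·12.1446) / 0.415 = 1.33141.

1.33 lb product A, 12.14 lb product B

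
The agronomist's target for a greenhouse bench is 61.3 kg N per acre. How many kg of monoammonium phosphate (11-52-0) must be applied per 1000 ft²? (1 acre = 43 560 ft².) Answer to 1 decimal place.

Product per acre = 61.3 / 11% = 557.273 kg.
Convert to per 1000 ft²: 557.273 × 0.0229568 = 12.7932 kg.

12.8 kg of product per thousand sq ft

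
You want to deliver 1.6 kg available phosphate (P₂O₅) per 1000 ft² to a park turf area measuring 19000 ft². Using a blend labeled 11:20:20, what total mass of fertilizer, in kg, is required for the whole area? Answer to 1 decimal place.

152.0 kg

Product per 1000 ft² = 1.6 / 20% = 8 kg.
Total product = 8 × 19000 / 1000 = 152 kg.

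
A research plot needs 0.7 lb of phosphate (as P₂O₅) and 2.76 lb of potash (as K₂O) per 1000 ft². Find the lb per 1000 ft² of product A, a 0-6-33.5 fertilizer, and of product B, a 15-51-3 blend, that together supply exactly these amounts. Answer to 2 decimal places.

8.20 lb product A, 0.41 lb product B

Per-1000 ft² balance (a = product A, b = product B):
P₂O₅: 0.06·a + 0.51·b = 0.7
K₂O: 0.335·a + 0.03·b = 2.76
Solving simultaneously: a = 8.20231, b = 0.407572.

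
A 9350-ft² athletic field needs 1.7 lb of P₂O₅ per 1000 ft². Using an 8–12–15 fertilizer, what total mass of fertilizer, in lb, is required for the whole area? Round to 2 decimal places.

Product per 1000 ft² = 1.7 / 12% = 14.1667 lb.
Total product = 14.1667 × 9350 / 1000 = 132.458 lb.

132.46 lb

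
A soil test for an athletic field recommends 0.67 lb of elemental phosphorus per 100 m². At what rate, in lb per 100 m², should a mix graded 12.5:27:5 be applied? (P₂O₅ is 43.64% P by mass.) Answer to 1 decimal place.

5.7 lb of product per hundred sq m

As P₂O₅: 0.67 / 0.4364 = 1.53529 lb per 100 m².
Product per 100 m² = 1.53529 / 27% = 5.68625 lb.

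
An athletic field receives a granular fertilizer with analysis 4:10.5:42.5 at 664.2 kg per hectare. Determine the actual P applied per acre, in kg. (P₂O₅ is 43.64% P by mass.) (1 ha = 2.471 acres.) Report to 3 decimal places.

12.317 kg P per acre

P₂O₅ per hectare = 664.2 × 10.5% = 69.741 kg.
Elemental P = 69.741 × 0.4364 = 30.435 kg per hectare.
Convert to per acre: 30.435 × 0.404694 = 12.3169 kg.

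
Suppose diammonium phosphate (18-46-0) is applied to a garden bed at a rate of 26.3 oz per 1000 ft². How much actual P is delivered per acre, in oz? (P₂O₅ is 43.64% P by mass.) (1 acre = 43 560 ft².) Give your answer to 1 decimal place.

230.0 oz P per acre

P₂O₅ per 1000 ft² = 26.3 × 46% = 12.098 oz.
Elemental P = 12.098 × 0.4364 = 5.27957 oz per 1000 ft².
Convert to per acre: 5.27957 × 43.56 = 229.978 oz.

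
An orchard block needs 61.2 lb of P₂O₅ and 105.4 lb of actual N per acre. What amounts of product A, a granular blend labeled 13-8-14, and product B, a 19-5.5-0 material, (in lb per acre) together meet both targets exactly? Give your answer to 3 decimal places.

Let a = lb of product A, b = lb of product B (per acre).
P₂O₅: 0.08·a + 0.055·b = 61.2
N: 0.13·a + 0.19·b = 105.4
Eliminate a: (row1) − 0.08/0.13·(row2) → -0.0619231·b = -3.66154, so b = 59.1304.
Back-substitute: a = (61.2 − 0.055·59.1304) / 0.08 = 724.3478.

724.348 lb product A, 59.130 lb product B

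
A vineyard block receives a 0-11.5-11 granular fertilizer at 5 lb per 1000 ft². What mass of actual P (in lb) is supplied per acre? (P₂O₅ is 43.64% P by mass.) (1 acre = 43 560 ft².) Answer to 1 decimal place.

10.9 lb P per acre

P₂O₅ per 1000 ft² = 5 × 11.5% = 0.575 lb.
Elemental P = 0.575 × 0.4364 = 0.25093 lb per 1000 ft².
Convert to per acre: 0.25093 × 43.56 = 10.9305 lb.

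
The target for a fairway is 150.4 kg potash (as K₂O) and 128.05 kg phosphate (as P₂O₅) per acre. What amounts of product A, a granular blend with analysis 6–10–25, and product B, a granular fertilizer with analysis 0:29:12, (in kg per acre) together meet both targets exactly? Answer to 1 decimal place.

466.9 kg product A, 280.5 kg product B

Per-acre balance (a = product A, b = product B):
K₂O: 0.25·a + 0.12·b = 150.4
P₂O₅: 0.1·a + 0.29·b = 128.05
Eliminate b: (row1) − 0.12/0.29·(row2) → 0.208621·a = 97.4138, so a = 466.942.
Then b = (128.05 − 0.1·466.942) / 0.29 = 280.537.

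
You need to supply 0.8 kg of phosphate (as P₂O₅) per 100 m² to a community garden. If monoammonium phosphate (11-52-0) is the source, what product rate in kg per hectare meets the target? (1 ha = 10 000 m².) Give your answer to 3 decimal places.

Product per 100 m² = 0.8 / 52% = 1.53846 kg.
Convert to per hectare: 1.53846 × 100 = 153.8462 kg.

153.846 kg of product per hectare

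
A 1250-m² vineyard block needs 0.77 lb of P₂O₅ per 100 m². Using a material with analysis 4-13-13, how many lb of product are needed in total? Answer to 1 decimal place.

74.0 lb

Product per 100 m² = 0.77 / 13% = 5.92308 lb.
Total product = 5.92308 × 1250 / 100 = 74.0385 lb.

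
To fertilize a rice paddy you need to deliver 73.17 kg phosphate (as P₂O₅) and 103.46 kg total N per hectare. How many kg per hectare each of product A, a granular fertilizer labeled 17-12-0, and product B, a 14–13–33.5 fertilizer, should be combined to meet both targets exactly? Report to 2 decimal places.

Let a = kg of product A, b = kg of product B (per hectare).
P₂O₅: 0.12·a + 0.13·b = 73.17
N: 0.17·a + 0.14·b = 103.46
Eliminate a: (row1) − 0.12/0.17·(row2) → 0.0311765·b = 0.139412, so b = 4.4717.
Back-substitute: a = (73.17 − 0.13·4.4717) / 0.12 = 604.906.

604.91 kg product A, 4.47 kg product B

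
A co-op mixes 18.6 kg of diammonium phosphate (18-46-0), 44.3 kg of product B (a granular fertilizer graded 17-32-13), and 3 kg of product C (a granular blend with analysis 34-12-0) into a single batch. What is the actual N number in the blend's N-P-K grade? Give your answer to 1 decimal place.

Total mass = 18.6 + 44.3 + 3 = 65.9 kg.
N mass = 18%×18.6 + 17%×44.3 + 34%×3 = 11.899 kg.
% N = 11.899 / 65.9 = 18.0561%.

18.1% N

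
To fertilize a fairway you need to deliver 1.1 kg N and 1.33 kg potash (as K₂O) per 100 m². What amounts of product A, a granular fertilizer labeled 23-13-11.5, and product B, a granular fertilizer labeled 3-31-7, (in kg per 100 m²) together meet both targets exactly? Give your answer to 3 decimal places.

Let a = kg of product A, b = kg of product B (per 100 m²).
N: 0.23·a + 0.03·b = 1.1
K₂O: 0.115·a + 0.07·b = 1.33
Eliminate a: (row1) − 0.23/0.115·(row2) → -0.11·b = -1.56, so b = 14.1818.
Back-substitute: a = (1.1 − 0.03·14.1818) / 0.23 = 2.93281.

2.933 kg product A, 14.182 kg product B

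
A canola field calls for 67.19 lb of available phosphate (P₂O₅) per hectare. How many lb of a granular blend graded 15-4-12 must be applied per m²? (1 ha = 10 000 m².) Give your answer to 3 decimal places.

0.168 lb of product per sq m

Product per hectare = 67.19 / 4% = 1679.75 lb.
Convert to per m²: 1679.75 × 0.0001 = 0.167975 lb.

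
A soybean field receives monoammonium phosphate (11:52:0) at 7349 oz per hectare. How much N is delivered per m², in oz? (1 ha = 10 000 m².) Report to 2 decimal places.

0.08 oz N per sq m

nitrogen per hectare = 7349 × 11% = 808.39 oz.
Convert to per m²: 808.39 × 0.0001 = 0.080839 oz.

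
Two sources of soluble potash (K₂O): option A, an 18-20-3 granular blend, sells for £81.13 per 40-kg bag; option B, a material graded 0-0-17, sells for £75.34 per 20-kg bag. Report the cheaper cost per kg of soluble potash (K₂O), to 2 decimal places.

£22.16 per kg K₂O (option B)

option A: K₂O per bag = 40 × 3% = 1.2 kg; cost = 81.13 / 1.2 = £67.6083/kg K₂O.
option B: K₂O per bag = 20 × 17% = 3.4 kg; cost = 75.34 / 3.4 = £22.1588/kg K₂O.
option B is cheaper.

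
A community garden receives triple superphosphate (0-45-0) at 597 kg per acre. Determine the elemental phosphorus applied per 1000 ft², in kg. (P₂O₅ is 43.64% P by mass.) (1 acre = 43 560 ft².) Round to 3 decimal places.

2.691 kg P per thousand sq ft

P₂O₅ per acre = 597 × 45% = 268.65 kg.
Elemental P = 268.65 × 0.4364 = 117.239 kg per acre.
Convert to per 1000 ft²: 117.239 × 0.0229568 = 2.69143 kg.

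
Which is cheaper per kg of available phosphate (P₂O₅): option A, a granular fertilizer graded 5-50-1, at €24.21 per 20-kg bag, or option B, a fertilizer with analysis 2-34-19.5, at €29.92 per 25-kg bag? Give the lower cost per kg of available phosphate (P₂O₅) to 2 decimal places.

€2.42 per kg P₂O₅ (option A)

option A: P₂O₅ per bag = 20 × 50% = 10 kg; cost = 24.21 / 10 = €2.4210/kg P₂O₅.
option B: P₂O₅ per bag = 25 × 34% = 8.5 kg; cost = 29.92 / 8.5 = €3.5200/kg P₂O₅.
option A is cheaper.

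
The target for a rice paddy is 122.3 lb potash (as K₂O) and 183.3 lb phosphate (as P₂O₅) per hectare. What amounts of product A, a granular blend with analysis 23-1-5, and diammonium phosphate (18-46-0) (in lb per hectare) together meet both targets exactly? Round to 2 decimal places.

2446.00 lb product A, 345.30 lb diammonium phosphate

Let a = lb of product A, b = lb of diammonium phosphate (per hectare).
K₂O: 0.05·a + 0·b = 122.3
P₂O₅: 0.01·a + 0.46·b = 183.3
Solving simultaneously: a = 2446, b = 345.304.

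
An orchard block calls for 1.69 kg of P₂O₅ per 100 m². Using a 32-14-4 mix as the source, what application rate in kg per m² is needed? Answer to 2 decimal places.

0.12 kg of product per sq m

Product per 100 m² = 1.69 / 14% = 12.0714 kg.
Convert to per m²: 12.0714 × 0.01 = 0.120714 kg.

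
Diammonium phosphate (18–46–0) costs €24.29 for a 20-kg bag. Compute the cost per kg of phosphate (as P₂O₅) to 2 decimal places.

€2.64 per kg P₂O₅

P₂O₅ in bag = 20 × 46% = 9.2 kg.
Cost per kg P₂O₅ = €24.29 / 9.2 = €2.6402.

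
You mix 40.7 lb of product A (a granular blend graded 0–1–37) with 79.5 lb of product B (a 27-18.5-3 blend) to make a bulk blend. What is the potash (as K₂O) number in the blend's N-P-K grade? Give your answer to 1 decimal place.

Total mass = 40.7 + 79.5 = 120.2 lb.
K₂O mass = 37%×40.7 + 3%×79.5 = 17.444 lb.
% K₂O = 17.444 / 120.2 = 14.5125%.

14.5% K₂O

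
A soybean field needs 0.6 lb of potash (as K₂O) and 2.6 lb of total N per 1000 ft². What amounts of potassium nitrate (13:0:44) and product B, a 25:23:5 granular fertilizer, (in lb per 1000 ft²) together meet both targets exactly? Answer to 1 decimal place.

0.2 lb potassium nitrate, 10.3 lb product B

With a, b = lb per 1000 ft² of potassium nitrate and product B:
K₂O: 0.44·a + 0.05·b = 0.6
N: 0.13·a + 0.25·b = 2.6
Eliminate a: (row1) − 0.44/0.13·(row2) → -0.796154·b = -8.2, so b = 10.2995.
Back-substitute: a = (0.6 − 0.05·10.2995) / 0.44 = 0.193237.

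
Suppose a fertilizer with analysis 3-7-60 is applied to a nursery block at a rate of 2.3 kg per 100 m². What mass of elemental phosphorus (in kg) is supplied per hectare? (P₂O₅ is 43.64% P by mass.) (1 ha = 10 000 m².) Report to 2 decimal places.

7.03 kg P per hectare

P₂O₅ per 100 m² = 2.3 × 7% = 0.161 kg.
Elemental P = 0.161 × 0.4364 = 0.0702604 kg per 100 m².
Convert to per hectare: 0.0702604 × 100 = 7.02604 kg.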